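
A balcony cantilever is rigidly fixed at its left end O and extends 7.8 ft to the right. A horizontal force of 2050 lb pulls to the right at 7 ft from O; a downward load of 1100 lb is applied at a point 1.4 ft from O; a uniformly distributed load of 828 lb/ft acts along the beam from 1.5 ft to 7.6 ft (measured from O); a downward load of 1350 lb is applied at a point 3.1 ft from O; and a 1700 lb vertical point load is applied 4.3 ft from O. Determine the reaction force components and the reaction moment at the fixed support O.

O_x = -2050 lb, O_y = 9201 lb, M_O = 36020 lb·ft

Resultant of the distributed load: 828 × 6.1 = 5050.8 lb at 4.55 ft from O.
ΣF_x = 0: O_x + 2050 = 0 → O_x = -2050 lb.
ΣF_y = 0: O_y − 1100 − 828·6.1 − 1350 − 1700 = 0 → O_y = 9201 lb.
ΣM about O: M_O − 1100·1.4 − (828·6.1)·4.55 − 1350·3.1 − 1700·4.3 = 0 → M_O = 36020 lb·ft.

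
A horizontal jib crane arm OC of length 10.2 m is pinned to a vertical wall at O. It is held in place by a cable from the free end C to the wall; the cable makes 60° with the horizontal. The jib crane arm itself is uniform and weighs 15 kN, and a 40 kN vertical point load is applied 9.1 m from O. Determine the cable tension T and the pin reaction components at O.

T = 49.87 kN, O_x = 24.93 kN, O_y = 11.81 kN

ΣM about O: T·sin60°·10.2 − 15·5.1 − 40·9.1 = 0 → T = 440.5/(10.2·0.866025) = 49.8672 ≈ 49.87 kN.
ΣF_x = 0: O_x − T·cos60° = 0 → O_x = 49.8672 × 0.5 = 24.93 kN.
ΣF_y = 0: O_y + T·sin60° − 15 − 40 = 0 → O_y = 55 − 49.8672 × 0.866025 = 11.81 kN.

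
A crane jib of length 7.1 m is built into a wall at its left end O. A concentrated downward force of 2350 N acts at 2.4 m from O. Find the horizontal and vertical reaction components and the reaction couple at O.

ΣF_x = 0: O_x = 0.
ΣF_y = 0: O_y − 2350 = 0 → O_y = 2350 N.
ΣM about O: M_O − 2350·2.4 = 0 → M_O = 5640 N·m.

O_x = 0, O_y = 2350 N, M_O = 5640 N·m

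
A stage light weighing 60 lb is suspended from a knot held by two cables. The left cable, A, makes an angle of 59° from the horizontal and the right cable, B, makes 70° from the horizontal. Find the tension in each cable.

T_A = 26.41 lb, T_B = 39.76 lb

ΣF_x = 0: −T_A·cos59° + T_B·cos70° = 0 → T_B = 1.50587·T_A.
ΣF_y = 0: T_A·sin59° + T_B·sin70° = 60.
Substitute: T_A·(0.857167 + 1.50587·0.939693) = 60 → T_A = 26.4059 ≈ 26.41 lb.
Then T_B = 1.50587 × 26.4059 = 39.76 lb.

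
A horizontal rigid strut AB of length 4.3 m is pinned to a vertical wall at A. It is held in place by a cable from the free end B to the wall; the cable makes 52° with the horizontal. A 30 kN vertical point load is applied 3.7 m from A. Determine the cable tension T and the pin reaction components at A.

T = 32.76 kN, A_x = 20.17 kN, A_y = 4.186 kN

ΣM about A: T·sin52°·4.3 − 30·3.7 = 0 → T = 111/(4.3·0.788011) = 32.7584 ≈ 32.76 kN.
ΣF_x = 0: A_x − T·cos52° = 0 → A_x = 32.7584 × 0.615661 = 20.17 kN.
ΣF_y = 0: A_y + T·sin52° − 30 = 0 → A_y = 30 − 32.7584 × 0.788011 = 4.186 kN.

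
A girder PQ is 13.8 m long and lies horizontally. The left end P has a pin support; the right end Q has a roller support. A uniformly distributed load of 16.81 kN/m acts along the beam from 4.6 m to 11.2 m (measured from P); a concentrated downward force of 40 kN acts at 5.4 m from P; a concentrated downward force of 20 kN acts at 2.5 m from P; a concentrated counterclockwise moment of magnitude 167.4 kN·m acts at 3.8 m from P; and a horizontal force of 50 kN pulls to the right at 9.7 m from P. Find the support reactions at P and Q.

Resultant of the distributed load: 16.81 × 6.6 = 110.946 kN at 7.9 m from P.
Taking moments about P: Q_y·13.8 − (16.81·6.6)·7.9 − 40·5.4 − 20·2.5 + 167.4 = 0 → Q_y = 975.0734/13.8 = 70.6575 ≈ 70.66 kN.
ΣF_y = 0: P_y + 70.6575 − 16.81·6.6 − 40 − 20 = 0 → P_y = 100.3 kN.
ΣF_x = 0: P_x + 50 = 0 → P_x = -50.00 kN.

P_x = -50.00 kN, P_y = 100.3 kN, Q_y = 70.66 kN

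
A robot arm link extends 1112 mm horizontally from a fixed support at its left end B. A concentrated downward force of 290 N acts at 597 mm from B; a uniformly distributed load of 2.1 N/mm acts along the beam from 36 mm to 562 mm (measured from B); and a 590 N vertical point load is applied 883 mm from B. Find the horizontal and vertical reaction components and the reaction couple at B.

B_x = 0, B_y = 1985 N, M_B = 1024000 N·mm

Resultant of the distributed load: 2.1 × 526 = 1104.6 N at 299 mm from B.
ΣF_x = 0: B_x = 0.
ΣF_y = 0: B_y − 290 − 2.1·526 − 590 = 0 → B_y = 1985 N.
ΣM about B: M_B − 290·597 − (2.1·526)·299 − 590·883 = 0 → M_B = 1024000 N·mm.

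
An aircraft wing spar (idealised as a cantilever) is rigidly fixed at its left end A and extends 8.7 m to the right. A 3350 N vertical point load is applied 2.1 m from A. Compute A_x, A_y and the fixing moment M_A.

A_x = 0, A_y = 3350 N, M_A = 7035 N·m

ΣF_x = 0: A_x = 0.
ΣF_y = 0: A_y − 3350 = 0 → A_y = 3350 N.
ΣM about A: M_A − 3350·2.1 = 0 → M_A = 7035 N·m.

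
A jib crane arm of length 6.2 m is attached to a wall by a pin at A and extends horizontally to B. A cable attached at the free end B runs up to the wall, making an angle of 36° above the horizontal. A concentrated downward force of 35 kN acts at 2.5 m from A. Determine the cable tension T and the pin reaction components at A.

T = 24.01 kN, A_x = 19.42 kN, A_y = 20.89 kN

ΣM about A: T·sin36°·6.2 − 35·2.5 = 0 → T = 87.5/(6.2·0.587785) = 24.0103 ≈ 24.01 kN.
ΣF_x = 0: A_x − T·cos36° = 0 → A_x = 24.0103 × 0.809017 = 19.42 kN.
ΣF_y = 0: A_y + T·sin36° − 35 = 0 → A_y = 35 − 24.0103 × 0.587785 = 20.89 kN.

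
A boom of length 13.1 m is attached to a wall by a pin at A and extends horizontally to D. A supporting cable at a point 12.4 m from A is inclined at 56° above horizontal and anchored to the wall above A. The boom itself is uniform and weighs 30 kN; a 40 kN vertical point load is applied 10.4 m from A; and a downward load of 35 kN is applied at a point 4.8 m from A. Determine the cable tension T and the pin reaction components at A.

T = 75.92 kN, A_x = 42.46 kN, A_y = 42.06 kN

ΣM about A: T·sin56°·12.4 − 30·6.55 − 40·10.4 − 35·4.8 = 0 → T = 780.5/(12.4·0.829038) = 75.9236 ≈ 75.92 kN.
ΣF_x = 0: A_x − T·cos56° = 0 → A_x = 75.9236 × 0.559193 = 42.46 kN.
ΣF_y = 0: A_y + T·sin56° − 30 − 40 − 35 = 0 → A_y = 105 − 75.9236 × 0.829038 = 42.06 kN.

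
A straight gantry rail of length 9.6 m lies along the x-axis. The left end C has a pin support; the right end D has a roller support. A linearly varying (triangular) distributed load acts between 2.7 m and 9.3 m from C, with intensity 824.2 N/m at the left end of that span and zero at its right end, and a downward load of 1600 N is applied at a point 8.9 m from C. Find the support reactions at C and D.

C_x = 0, C_y = 1448 N, D_y = 2872 N

Resultant of the triangular load: ½ × 824.2 × 6.6 = 2719.86 N, acting at 4.9 m from C (one-third of the span from the peak).
Taking moments about C: D_y·9.6 − (½·824.2·6.6)·4.9 − 1600·8.9 = 0 → D_y = 27567.314/9.6 = 2871.6 ≈ 2872 N.
ΣF_y = 0: C_y + 2871.6 − ½·824.2·6.6 − 1600 = 0 → C_y = 1448 N.
ΣF_x = 0: no horizontal applied forces, so C_x = 0.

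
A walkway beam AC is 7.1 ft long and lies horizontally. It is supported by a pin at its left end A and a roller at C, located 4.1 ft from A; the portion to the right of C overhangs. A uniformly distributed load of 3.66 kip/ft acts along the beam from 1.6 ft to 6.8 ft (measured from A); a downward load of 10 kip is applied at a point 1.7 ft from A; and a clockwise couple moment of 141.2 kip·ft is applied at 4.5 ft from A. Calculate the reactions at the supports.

A_x = 0, A_y = -29.05 kip, C_y = 58.08 kip

Resultant of the distributed load: 3.66 × 5.2 = 19.032 kip at 4.2 ft from A.
ΣM about A: C_y·4.1 − (3.66·5.2)·4.2 − 10·1.7 − 141.2 = 0 → C_y = 238.1344/4.1 = 58.0816 ≈ 58.08 kip.
ΣF_y = 0: A_y + 58.0816 − 3.66·5.2 − 10 = 0 → A_y = -29.05 kip.
ΣF_x = 0: no horizontal applied forces, so A_x = 0.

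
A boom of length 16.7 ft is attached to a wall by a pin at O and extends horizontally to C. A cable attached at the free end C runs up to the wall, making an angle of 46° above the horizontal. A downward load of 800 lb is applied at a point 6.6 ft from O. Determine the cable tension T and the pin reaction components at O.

T = 439.5 lb, O_x = 305.3 lb, O_y = 483.8 lb

ΣM about O: T·sin46°·16.7 − 800·6.6 = 0 → T = 5280/(16.7·0.71934) = 439.525 ≈ 439.5 lb.
ΣF_x = 0: O_x − T·cos46° = 0 → O_x = 439.525 × 0.694658 = 305.3 lb.
ΣF_y = 0: O_y + T·sin46° − 800 = 0 → O_y = 800 − 439.525 × 0.71934 = 483.8 lb.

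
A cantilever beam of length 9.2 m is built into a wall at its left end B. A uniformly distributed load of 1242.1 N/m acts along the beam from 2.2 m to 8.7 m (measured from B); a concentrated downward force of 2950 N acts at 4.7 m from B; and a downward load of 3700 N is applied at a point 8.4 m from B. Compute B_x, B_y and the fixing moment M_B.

Resultant of the distributed load: 1242.1 × 6.5 = 8073.65 N at 5.45 m from B.
ΣF_x = 0: B_x = 0.
ΣF_y = 0: B_y − 1242.1·6.5 − 2950 − 3700 = 0 → B_y = 14720 N.
ΣM about B: M_B − (1242.1·6.5)·5.45 − 2950·4.7 − 3700·8.4 = 0 → M_B = 88950 N·m.

B_x = 0, B_y = 14720 N, M_B = 88950 N·m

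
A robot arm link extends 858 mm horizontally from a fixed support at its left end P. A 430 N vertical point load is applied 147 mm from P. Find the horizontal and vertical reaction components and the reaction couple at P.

P_x = 0, P_y = 430.0 N, M_P = 63210 N·mm

ΣF_x = 0: P_x = 0.
ΣF_y = 0: P_y − 430 = 0 → P_y = 430.0 N.
ΣM about P: M_P − 430·147 = 0 → M_P = 63210 N·mm.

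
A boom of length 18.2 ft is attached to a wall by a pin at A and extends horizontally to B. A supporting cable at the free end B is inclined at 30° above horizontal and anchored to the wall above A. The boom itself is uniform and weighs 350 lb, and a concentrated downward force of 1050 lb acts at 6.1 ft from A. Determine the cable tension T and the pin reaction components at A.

T = 1054 lb, A_x = 912.7 lb, A_y = 873.1 lb

ΣM about A: T·sin30°·18.2 − 350·9.1 − 1050·6.1 = 0 → T = 9590/(18.2·0.5) = 1053.85 ≈ 1054 lb.
ΣF_x = 0: A_x − T·cos30° = 0 → A_x = 1053.85 × 0.866025 = 912.7 lb.
ΣF_y = 0: A_y + T·sin30° − 350 − 1050 = 0 → A_y = 1400 − 1053.85 × 0.5 = 873.1 lb.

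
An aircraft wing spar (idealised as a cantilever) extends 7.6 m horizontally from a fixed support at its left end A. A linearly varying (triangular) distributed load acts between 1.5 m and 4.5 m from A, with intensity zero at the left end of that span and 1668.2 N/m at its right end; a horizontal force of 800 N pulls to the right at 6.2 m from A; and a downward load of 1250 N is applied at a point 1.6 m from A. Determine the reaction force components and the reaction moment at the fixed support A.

A_x = -800.0 N, A_y = 3752 N, M_A = 10760 N·m

Resultant of the triangular load: ½ × 1668.2 × 3 = 2502.3 N, acting at 3.5 m from A (one-third of the span from the peak).
ΣF_x = 0: A_x + 800 = 0 → A_x = -800.0 N.
ΣF_y = 0: A_y − ½·1668.2·3 − 1250 = 0 → A_y = 3752 N.
ΣM about A: M_A − (½·1668.2·3)·3.5 − 1250·1.6 = 0 → M_A = 10760 N·m.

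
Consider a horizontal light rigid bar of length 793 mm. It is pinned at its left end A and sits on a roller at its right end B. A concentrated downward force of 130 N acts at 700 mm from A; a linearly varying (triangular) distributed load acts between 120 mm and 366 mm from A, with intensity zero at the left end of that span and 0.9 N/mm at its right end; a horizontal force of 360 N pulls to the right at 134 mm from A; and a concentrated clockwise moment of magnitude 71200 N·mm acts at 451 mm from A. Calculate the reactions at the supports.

A_x = -360.0 N, A_y = -3.485 N, B_y = 244.2 N

Resultant of the triangular load: ½ × 0.9 × 246 = 110.7 N, acting at 284 mm from A (one-third of the span from the peak).
Taking moments about A: B_y·793 − 130·700 − (½·0.9·246)·284 − 71200 = 0 → B_y = 193638.8/793 = 244.185 ≈ 244.2 N.
ΣF_y = 0: A_y + 244.185 − 130 − ½·0.9·246 = 0 → A_y = -3.485 N.
ΣF_x = 0: A_x + 360 = 0 → A_x = -360.0 N.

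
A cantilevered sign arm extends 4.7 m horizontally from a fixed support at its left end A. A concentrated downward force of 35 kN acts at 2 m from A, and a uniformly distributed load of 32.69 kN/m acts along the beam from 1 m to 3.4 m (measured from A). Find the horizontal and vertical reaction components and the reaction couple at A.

Resultant of the distributed load: 32.69 × 2.4 = 78.456 kN at 2.2 m from A.
ΣF_x = 0: A_x = 0.
ΣF_y = 0: A_y − 35 − 32.69·2.4 = 0 → A_y = 113.5 kN.
ΣM about A: M_A − 35·2 − (32.69·2.4)·2.2 = 0 → M_A = 242.6 kN·m.

A_x = 0, A_y = 113.5 kN, M_A = 242.6 kN·m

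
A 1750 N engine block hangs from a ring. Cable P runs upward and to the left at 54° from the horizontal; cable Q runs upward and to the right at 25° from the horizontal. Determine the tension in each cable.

ΣF_x = 0: −T_P·cos54° + T_Q·cos25° = 0 → T_Q = 0.648549·T_P.
ΣF_y = 0: T_P·sin54° + T_Q·sin25° = 1750.
Substitute: T_P·(0.809017 + 0.648549·0.422618) = 1750 → T_P = 1615.72 ≈ 1616 N.
Then T_Q = 0.648549 × 1615.72 = 1048 N.

T_P = 1616 N, T_Q = 1048 N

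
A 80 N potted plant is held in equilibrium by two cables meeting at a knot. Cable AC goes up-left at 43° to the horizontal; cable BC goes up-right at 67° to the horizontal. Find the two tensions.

T_AC = 33.26 N, T_BC = 62.26 N

ΣF_x = 0: −T_AC·cos43° + T_BC·cos67° = 0 → T_BC = 1.87176·T_AC.
ΣF_y = 0: T_AC·sin43° + T_BC·sin67° = 80.
Substitute: T_AC·(0.681998 + 1.87176·0.920505) = 80 → T_AC = 33.2646 ≈ 33.26 N.
Then T_BC = 1.87176 × 33.2646 = 62.26 N.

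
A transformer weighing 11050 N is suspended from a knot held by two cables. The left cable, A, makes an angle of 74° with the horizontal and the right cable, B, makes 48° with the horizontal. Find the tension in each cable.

T_A = 8719 N, T_B = 3592 N

ΣF_x = 0: −T_A·cos74° + T_B·cos48° = 0 → T_B = 0.411934·T_A.
ΣF_y = 0: T_A·sin74° + T_B·sin48° = 11050.
Substitute: T_A·(0.961262 + 0.411934·0.743145) = 11050 → T_A = 8718.71 ≈ 8719 N.
Then T_B = 0.411934 × 8718.71 = 3592 N.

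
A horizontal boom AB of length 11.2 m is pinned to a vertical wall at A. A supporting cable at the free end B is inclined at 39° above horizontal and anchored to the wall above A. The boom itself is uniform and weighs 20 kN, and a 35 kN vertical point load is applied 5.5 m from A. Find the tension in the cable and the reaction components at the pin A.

ΣM about A: T·sin39°·11.2 − 20·5.6 − 35·5.5 = 0 → T = 304.5/(11.2·0.62932) = 43.2014 ≈ 43.20 kN.
ΣF_x = 0: A_x − T·cos39° = 0 → A_x = 43.2014 × 0.777146 = 33.57 kN.
ΣF_y = 0: A_y + T·sin39° − 20 − 35 = 0 → A_y = 55 − 43.2014 × 0.62932 = 27.81 kN.

T = 43.20 kN, A_x = 33.57 kN, A_y = 27.81 kN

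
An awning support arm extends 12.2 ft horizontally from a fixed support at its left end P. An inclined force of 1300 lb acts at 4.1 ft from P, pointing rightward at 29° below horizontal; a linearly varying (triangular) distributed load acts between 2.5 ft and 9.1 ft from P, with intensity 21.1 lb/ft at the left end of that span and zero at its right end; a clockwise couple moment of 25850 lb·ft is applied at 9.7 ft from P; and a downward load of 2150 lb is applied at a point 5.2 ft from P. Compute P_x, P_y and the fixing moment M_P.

Resultant of the triangular load: ½ × 21.1 × 6.6 = 69.63 lb, acting at 4.7 ft from P (one-third of the span from the peak).
ΣF_x = 0: P_x + 1300·cos29° = 0 → P_x = -1137 lb.
ΣF_y = 0: P_y − 1300·sin29° − ½·21.1·6.6 − 2150 = 0 → P_y = 2850 lb.
ΣM about P: M_P − 1300·sin29°·4.1 − (½·21.1·6.6)·4.7 − 25850 − 2150·5.2 = 0 → M_P = 39940 lb·ft.

P_x = -1137 lb, P_y = 2850 lb, M_P = 39940 lb·ft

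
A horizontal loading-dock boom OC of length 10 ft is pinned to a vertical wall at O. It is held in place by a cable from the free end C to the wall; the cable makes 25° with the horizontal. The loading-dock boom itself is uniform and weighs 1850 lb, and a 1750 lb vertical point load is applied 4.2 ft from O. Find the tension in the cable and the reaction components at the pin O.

T = 3928 lb, O_x = 3560 lb, O_y = 1940 lb

ΣM about O: T·sin25°·10 − 1850·5 − 1750·4.2 = 0 → T = 16600/(10·0.422618) = 3927.9 ≈ 3928 lb.
ΣF_x = 0: O_x − T·cos25° = 0 → O_x = 3927.9 × 0.906308 = 3560 lb.
ΣF_y = 0: O_y + T·sin25° − 1850 − 1750 = 0 → O_y = 3600 − 3927.9 × 0.422618 = 1940 lb.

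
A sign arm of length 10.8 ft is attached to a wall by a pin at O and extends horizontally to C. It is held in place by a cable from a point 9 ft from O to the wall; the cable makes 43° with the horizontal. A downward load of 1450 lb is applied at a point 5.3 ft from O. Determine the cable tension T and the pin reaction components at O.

T = 1252 lb, O_x = 915.7 lb, O_y = 596.1 lb

ΣM about O: T·sin43°·9 − 1450·5.3 = 0 → T = 7685/(9·0.681998) = 1252.04 ≈ 1252 lb.
ΣF_x = 0: O_x − T·cos43° = 0 → O_x = 1252.04 × 0.731354 = 915.7 lb.
ΣF_y = 0: O_y + T·sin43° − 1450 = 0 → O_y = 1450 − 1252.04 × 0.681998 = 596.1 lb.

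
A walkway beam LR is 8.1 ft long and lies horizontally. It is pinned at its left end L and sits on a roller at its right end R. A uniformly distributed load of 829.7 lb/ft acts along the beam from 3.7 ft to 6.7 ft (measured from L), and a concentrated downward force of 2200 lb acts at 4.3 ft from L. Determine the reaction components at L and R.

Resultant of the distributed load: 829.7 × 3 = 2489.1 lb at 5.2 ft from L.
Moments about L: R_y·8.1 − (829.7·3)·5.2 − 2200·4.3 = 0 → R_y = 22403.32/8.1 = 2765.84 ≈ 2766 lb.
ΣF_y = 0: L_y + 2765.84 − 829.7·3 − 2200 = 0 → L_y = 1923 lb.
ΣF_x = 0: no horizontal applied forces, so L_x = 0.

L_x = 0, L_y = 1923 lb, R_y = 2766 lb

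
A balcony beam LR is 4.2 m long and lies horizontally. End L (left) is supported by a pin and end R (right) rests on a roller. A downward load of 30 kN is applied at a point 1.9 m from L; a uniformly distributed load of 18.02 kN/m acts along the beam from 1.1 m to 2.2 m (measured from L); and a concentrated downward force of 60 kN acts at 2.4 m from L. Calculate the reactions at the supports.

L_x = 0, L_y = 54.18 kN, R_y = 55.64 kN

Resultant of the distributed load: 18.02 × 1.1 = 19.822 kN at 1.65 m from L.
ΣM about L: R_y·4.2 − 30·1.9 − (18.02·1.1)·1.65 − 60·2.4 = 0 → R_y = 233.7063/4.2 = 55.6444 ≈ 55.64 kN.
ΣF_y = 0: L_y + 55.6444 − 30 − 18.02·1.1 − 60 = 0 → L_y = 54.18 kN.
ΣF_x = 0: no horizontal applied forces, so L_x = 0.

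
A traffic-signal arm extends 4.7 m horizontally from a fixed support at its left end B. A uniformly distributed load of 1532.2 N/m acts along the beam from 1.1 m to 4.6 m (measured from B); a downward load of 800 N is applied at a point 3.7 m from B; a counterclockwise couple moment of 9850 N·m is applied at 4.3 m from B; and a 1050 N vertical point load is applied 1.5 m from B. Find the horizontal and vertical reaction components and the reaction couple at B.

B_x = 0, B_y = 7213 N, M_B = 9969 N·m

Resultant of the distributed load: 1532.2 × 3.5 = 5362.7 N at 2.85 m from B.
ΣF_x = 0: B_x = 0.
ΣF_y = 0: B_y − 1532.2·3.5 − 800 − 1050 = 0 → B_y = 7213 N.
ΣM about B: M_B − (1532.2·3.5)·2.85 − 800·3.7 + 9850 − 1050·1.5 = 0 → M_B = 9969 N·m.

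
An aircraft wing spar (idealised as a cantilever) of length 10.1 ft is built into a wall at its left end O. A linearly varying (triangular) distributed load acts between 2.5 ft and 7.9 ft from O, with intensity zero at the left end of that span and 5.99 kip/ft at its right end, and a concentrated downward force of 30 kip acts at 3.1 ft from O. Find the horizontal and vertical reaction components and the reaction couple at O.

O_x = 0, O_y = 46.17 kip, M_O = 191.7 kip·ft

Resultant of the triangular load: ½ × 5.99 × 5.4 = 16.173 kip, acting at 6.1 ft from O (one-third of the span from the peak).
ΣF_x = 0: O_x = 0.
ΣF_y = 0: O_y − ½·5.99·5.4 − 30 = 0 → O_y = 46.17 kip.
ΣM about O: M_O − (½·5.99·5.4)·6.1 − 30·3.1 = 0 → M_O = 191.7 kip·ft.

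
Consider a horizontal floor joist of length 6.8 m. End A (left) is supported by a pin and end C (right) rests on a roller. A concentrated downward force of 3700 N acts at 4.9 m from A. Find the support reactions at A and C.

Moments about A: C_y·6.8 − 3700·4.9 = 0 → C_y = 18130/6.8 = 2666.18 ≈ 2666 N.
ΣF_y = 0: A_y + 2666.18 − 3700 = 0 → A_y = 1034 N.
ΣF_x = 0: no horizontal applied forces, so A_x = 0.

A_x = 0, A_y = 1034 N, C_y = 2666 N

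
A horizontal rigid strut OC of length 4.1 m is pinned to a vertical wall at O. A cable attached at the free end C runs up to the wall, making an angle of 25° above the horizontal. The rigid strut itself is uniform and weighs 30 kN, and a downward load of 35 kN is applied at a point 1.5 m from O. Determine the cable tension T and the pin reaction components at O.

ΣM about O: T·sin25°·4.1 − 30·2.05 − 35·1.5 = 0 → T = 114/(4.1·0.422618) = 65.792 ≈ 65.79 kN.
ΣF_x = 0: O_x − T·cos25° = 0 → O_x = 65.792 × 0.906308 = 59.63 kN.
ΣF_y = 0: O_y + T·sin25° − 30 − 35 = 0 → O_y = 65 − 65.792 × 0.422618 = 37.20 kN.

T = 65.79 kN, O_x = 59.63 kN, O_y = 37.20 kN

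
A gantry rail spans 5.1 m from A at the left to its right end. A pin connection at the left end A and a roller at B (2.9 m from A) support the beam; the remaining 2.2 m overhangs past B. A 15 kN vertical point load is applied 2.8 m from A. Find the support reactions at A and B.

ΣM about A: B_y·2.9 − 15·2.8 = 0 → B_y = 42/2.9 = 14.4828 ≈ 14.48 kN.
ΣF_y = 0: A_y + 14.4828 − 15 = 0 → A_y = 0.5172 kN.
ΣF_x = 0: no horizontal applied forces, so A_x = 0.

A_x = 0, A_y = 0.5172 kN, B_y = 14.48 kN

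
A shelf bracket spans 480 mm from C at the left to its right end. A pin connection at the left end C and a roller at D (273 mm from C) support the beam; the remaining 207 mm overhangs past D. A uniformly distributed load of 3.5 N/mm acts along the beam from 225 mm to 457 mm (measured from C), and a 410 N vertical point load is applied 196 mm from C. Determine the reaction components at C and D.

C_x = 0, C_y = -86.62 N, D_y = 1309 N

Resultant of the distributed load: 3.5 × 232 = 812 N at 341 mm from C.
Moments about C: D_y·273 − (3.5·232)·341 − 410·196 = 0 → D_y = 357252/273 = 1308.62 ≈ 1309 N.
ΣF_y = 0: C_y + 1308.62 − 3.5·232 − 410 = 0 → C_y = -86.62 N.
ΣF_x = 0: no horizontal applied forces, so C_x = 0.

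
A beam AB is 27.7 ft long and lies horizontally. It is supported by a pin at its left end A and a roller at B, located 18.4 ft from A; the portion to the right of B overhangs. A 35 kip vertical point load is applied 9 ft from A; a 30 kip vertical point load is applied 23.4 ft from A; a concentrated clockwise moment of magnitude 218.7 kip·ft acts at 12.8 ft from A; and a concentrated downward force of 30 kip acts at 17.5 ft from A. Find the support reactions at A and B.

Taking moments about A: B_y·18.4 − 35·9 − 30·23.4 − 218.7 − 30·17.5 = 0 → B_y = 1760.7/18.4 = 95.6902 ≈ 95.69 kip.
ΣF_y = 0: A_y + 95.6902 − 35 − 30 − 30 = 0 → A_y = -0.6902 kip.
ΣF_x = 0: no horizontal applied forces, so A_x = 0.

A_x = 0, A_y = -0.6902 kip, B_y = 95.69 kip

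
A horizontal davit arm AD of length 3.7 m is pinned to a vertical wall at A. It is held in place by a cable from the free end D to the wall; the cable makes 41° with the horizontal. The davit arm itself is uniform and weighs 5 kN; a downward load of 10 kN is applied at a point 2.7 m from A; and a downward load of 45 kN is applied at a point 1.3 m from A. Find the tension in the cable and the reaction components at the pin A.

T = 39.03 kN, A_x = 29.46 kN, A_y = 34.39 kN

ΣM about A: T·sin41°·3.7 − 5·1.85 − 10·2.7 − 45·1.3 = 0 → T = 94.75/(3.7·0.656059) = 39.0332 ≈ 39.03 kN.
ΣF_x = 0: A_x − T·cos41° = 0 → A_x = 39.0332 × 0.75471 = 29.46 kN.
ΣF_y = 0: A_y + T·sin41° − 5 − 10 − 45 = 0 → A_y = 60 − 39.0332 × 0.656059 = 34.39 kN.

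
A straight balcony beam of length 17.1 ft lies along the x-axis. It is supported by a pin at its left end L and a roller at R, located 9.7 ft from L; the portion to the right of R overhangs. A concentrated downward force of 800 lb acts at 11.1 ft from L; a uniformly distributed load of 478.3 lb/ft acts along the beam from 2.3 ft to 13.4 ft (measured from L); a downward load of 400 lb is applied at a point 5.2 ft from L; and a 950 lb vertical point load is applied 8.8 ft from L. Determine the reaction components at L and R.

Resultant of the distributed load: 478.3 × 11.1 = 5309.13 lb at 7.85 ft from L.
Taking moments about L: R_y·9.7 − 800·11.1 − (478.3·11.1)·7.85 − 400·5.2 − 950·8.8 = 0 → R_y = 60996.6705/9.7 = 6288.32 ≈ 6288 lb.
ΣF_y = 0: L_y + 6288.32 − 800 − 478.3·11.1 − 400 − 950 = 0 → L_y = 1171 lb.
ΣF_x = 0: no horizontal applied forces, so L_x = 0.

L_x = 0, L_y = 1171 lb, R_y = 6288 lb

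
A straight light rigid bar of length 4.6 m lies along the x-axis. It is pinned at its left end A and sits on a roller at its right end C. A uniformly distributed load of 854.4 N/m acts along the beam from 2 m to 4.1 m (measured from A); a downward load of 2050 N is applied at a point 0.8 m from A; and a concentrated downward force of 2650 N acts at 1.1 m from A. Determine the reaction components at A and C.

A_x = 0, A_y = 4314 N, C_y = 2180 N

Resultant of the distributed load: 854.4 × 2.1 = 1794.24 N at 3.05 m from A.
Taking moments about A: C_y·4.6 − (854.4·2.1)·3.05 − 2050·0.8 − 2650·1.1 = 0 → C_y = 10027.432/4.6 = 2179.88 ≈ 2180 N.
ΣF_y = 0: A_y + 2179.88 − 854.4·2.1 − 2050 − 2650 = 0 → A_y = 4314 N.
ΣF_x = 0: no horizontal applied forces, so A_x = 0.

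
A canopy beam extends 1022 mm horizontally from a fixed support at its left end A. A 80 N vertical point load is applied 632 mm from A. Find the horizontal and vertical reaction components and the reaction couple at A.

A_x = 0, A_y = 80.00 N, M_A = 50560 N·mm

ΣF_x = 0: A_x = 0.
ΣF_y = 0: A_y − 80 = 0 → A_y = 80.00 N.
ΣM about A: M_A − 80·632 = 0 → M_A = 50560 N·mm.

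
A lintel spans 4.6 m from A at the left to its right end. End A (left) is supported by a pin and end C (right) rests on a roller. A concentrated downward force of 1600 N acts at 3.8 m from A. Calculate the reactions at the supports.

A_x = 0, A_y = 278.3 N, C_y = 1322 N

Moments about A: C_y·4.6 − 1600·3.8 = 0 → C_y = 6080/4.6 = 1321.74 ≈ 1322 N.
ΣF_y = 0: A_y + 1321.74 − 1600 = 0 → A_y = 278.3 N.
ΣF_x = 0: no horizontal applied forces, so A_x = 0.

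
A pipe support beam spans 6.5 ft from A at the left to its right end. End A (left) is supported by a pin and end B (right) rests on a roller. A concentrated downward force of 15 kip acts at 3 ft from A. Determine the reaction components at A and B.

A_x = 0, A_y = 8.077 kip, B_y = 6.923 kip

Taking moments about A: B_y·6.5 − 15·3 = 0 → B_y = 45/6.5 = 6.92308 ≈ 6.923 kip.
ΣF_y = 0: A_y + 6.92308 − 15 = 0 → A_y = 8.077 kip.
ΣF_x = 0: no horizontal applied forces, so A_x = 0.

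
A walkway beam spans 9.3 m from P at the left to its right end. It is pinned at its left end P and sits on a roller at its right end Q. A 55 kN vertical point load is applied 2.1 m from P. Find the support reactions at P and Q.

P_x = 0, P_y = 42.58 kN, Q_y = 12.42 kN

Moments about P: Q_y·9.3 − 55·2.1 = 0 → Q_y = 115.5/9.3 = 12.4194 ≈ 12.42 kN.
ΣF_y = 0: P_y + 12.4194 − 55 = 0 → P_y = 42.58 kN.
ΣF_x = 0: no horizontal applied forces, so P_x = 0.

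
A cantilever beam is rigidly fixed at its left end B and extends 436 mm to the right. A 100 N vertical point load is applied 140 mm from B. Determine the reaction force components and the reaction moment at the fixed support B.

B_x = 0, B_y = 100.0 N, M_B = 14000 N·mm

ΣF_x = 0: B_x = 0.
ΣF_y = 0: B_y − 100 = 0 → B_y = 100.0 N.
ΣM about B: M_B − 100·140 = 0 → M_B = 14000 N·mm.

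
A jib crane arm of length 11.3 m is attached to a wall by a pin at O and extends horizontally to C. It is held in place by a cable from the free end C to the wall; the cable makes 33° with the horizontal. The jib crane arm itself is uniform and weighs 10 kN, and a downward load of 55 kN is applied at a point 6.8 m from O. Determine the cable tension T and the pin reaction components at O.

ΣM about O: T·sin33°·11.3 − 10·5.65 − 55·6.8 = 0 → T = 430.5/(11.3·0.544639) = 69.9497 ≈ 69.95 kN.
ΣF_x = 0: O_x − T·cos33° = 0 → O_x = 69.9497 × 0.838671 = 58.66 kN.
ΣF_y = 0: O_y + T·sin33° − 10 − 55 = 0 → O_y = 65 − 69.9497 × 0.544639 = 26.90 kN.

T = 69.95 kN, O_x = 58.66 kN, O_y = 26.90 kN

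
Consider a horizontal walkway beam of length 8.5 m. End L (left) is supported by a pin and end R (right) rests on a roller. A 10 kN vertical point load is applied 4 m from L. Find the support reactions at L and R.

L_x = 0, L_y = 5.294 kN, R_y = 4.706 kN

ΣM about L: R_y·8.5 − 10·4 = 0 → R_y = 40/8.5 = 4.70588 ≈ 4.706 kN.
ΣF_y = 0: L_y + 4.70588 − 10 = 0 → L_y = 5.294 kN.
ΣF_x = 0: no horizontal applied forces, so L_x = 0.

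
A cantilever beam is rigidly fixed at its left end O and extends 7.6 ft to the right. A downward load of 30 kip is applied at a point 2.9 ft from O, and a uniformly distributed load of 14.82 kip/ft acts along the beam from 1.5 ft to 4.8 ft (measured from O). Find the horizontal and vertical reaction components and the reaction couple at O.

Resultant of the distributed load: 14.82 × 3.3 = 48.906 kip at 3.15 ft from O.
ΣF_x = 0: O_x = 0.
ΣF_y = 0: O_y − 30 − 14.82·3.3 = 0 → O_y = 78.91 kip.
ΣM about O: M_O − 30·2.9 − (14.82·3.3)·3.15 = 0 → M_O = 241.1 kip·ft.

O_x = 0, O_y = 78.91 kip, M_O = 241.1 kip·ft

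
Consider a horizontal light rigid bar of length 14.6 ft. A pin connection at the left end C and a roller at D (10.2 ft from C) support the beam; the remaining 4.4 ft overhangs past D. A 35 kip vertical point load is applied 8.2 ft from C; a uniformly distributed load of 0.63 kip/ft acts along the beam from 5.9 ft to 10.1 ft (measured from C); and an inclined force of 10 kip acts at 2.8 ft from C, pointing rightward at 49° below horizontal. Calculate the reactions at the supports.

Resultant of the distributed load: 0.63 × 4.2 = 2.646 kip at 8 ft from C.
Taking moments about C: D_y·10.2 − 35·8.2 − (0.63·4.2)·8 − 10·sin49°·2.8 = 0 → D_y = 329.3/10.2 = 32.2843 ≈ 32.28 kip.
ΣF_y = 0: C_y + 32.2843 − 35 − 0.63·4.2 − 10·sin49° = 0 → C_y = 12.91 kip.
ΣF_x = 0: C_x + 10·cos49° = 0 → C_x = -6.561 kip.

C_x = -6.561 kip, C_y = 12.91 kip, D_y = 32.28 kip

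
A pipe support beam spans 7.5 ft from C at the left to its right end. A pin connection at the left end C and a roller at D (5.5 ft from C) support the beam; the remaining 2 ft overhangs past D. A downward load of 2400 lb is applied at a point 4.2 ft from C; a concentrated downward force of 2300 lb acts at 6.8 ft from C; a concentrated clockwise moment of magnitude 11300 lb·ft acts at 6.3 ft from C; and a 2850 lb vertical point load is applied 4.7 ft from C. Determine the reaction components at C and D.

Moments about C: D_y·5.5 − 2400·4.2 − 2300·6.8 − 11300 − 2850·4.7 = 0 → D_y = 50415/5.5 = 9166.36 ≈ 9166 lb.
ΣF_y = 0: C_y + 9166.36 − 2400 − 2300 − 2850 = 0 → C_y = -1616 lb.
ΣF_x = 0: no horizontal applied forces, so C_x = 0.

C_x = 0, C_y = -1616 lb, D_y = 9166 lb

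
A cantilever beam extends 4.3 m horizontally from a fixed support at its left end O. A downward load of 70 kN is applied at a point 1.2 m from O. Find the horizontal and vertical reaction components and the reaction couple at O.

ΣF_x = 0: O_x = 0.
ΣF_y = 0: O_y − 70 = 0 → O_y = 70.00 kN.
ΣM about O: M_O − 70·1.2 = 0 → M_O = 84.00 kN·m.

O_x = 0, O_y = 70.00 kN, M_O = 84.00 kN·m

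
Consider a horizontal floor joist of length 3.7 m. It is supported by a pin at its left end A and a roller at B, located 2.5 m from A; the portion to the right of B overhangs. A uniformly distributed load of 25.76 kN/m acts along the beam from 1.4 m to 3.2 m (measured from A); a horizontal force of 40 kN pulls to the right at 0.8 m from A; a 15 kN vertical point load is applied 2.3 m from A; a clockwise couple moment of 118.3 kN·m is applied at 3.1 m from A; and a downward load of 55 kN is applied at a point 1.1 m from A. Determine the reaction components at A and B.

Resultant of the distributed load: 25.76 × 1.8 = 46.368 kN at 2.3 m from A.
ΣM about A: B_y·2.5 − (25.76·1.8)·2.3 − 15·2.3 − 118.3 − 55·1.1 = 0 → B_y = 319.9464/2.5 = 127.979 ≈ 128.0 kN.
ΣF_y = 0: A_y + 127.979 − 25.76·1.8 − 15 − 55 = 0 → A_y = -11.61 kN.
ΣF_x = 0: A_x + 40 = 0 → A_x = -40.00 kN.

A_x = -40.00 kN, A_y = -11.61 kN, B_y = 128.0 kN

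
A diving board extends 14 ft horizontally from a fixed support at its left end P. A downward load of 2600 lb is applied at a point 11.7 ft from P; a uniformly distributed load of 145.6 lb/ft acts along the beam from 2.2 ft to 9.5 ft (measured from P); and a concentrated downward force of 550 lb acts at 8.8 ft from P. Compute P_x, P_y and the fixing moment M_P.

Resultant of the distributed load: 145.6 × 7.3 = 1062.88 lb at 5.85 ft from P.
ΣF_x = 0: P_x = 0.
ΣF_y = 0: P_y − 2600 − 145.6·7.3 − 550 = 0 → P_y = 4213 lb.
ΣM about P: M_P − 2600·11.7 − (145.6·7.3)·5.85 − 550·8.8 = 0 → M_P = 41480 lb·ft.

P_x = 0, P_y = 4213 lb, M_P = 41480 lb·ft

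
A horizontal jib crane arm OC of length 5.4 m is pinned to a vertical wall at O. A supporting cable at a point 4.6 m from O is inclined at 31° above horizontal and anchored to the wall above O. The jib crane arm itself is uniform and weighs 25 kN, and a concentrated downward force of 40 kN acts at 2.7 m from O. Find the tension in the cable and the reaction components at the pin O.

T = 74.08 kN, O_x = 63.50 kN, O_y = 26.85 kN

ΣM about O: T·sin31°·4.6 − 25·2.7 − 40·2.7 = 0 → T = 175.5/(4.6·0.515038) = 74.0764 ≈ 74.08 kN.
ΣF_x = 0: O_x − T·cos31° = 0 → O_x = 74.0764 × 0.857167 = 63.50 kN.
ΣF_y = 0: O_y + T·sin31° − 25 − 40 = 0 → O_y = 65 − 74.0764 × 0.515038 = 26.85 kN.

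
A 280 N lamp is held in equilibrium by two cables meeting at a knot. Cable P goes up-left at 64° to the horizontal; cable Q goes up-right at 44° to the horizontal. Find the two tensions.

ΣF_x = 0: −T_P·cos64° + T_Q·cos44° = 0 → T_Q = 0.609408·T_P.
ΣF_y = 0: T_P·sin64° + T_Q·sin44° = 280.
Substitute: T_P·(0.898794 + 0.609408·0.694658) = 280 → T_P = 211.78 ≈ 211.8 N.
Then T_Q = 0.609408 × 211.78 = 129.1 N.

T_P = 211.8 N, T_Q = 129.1 N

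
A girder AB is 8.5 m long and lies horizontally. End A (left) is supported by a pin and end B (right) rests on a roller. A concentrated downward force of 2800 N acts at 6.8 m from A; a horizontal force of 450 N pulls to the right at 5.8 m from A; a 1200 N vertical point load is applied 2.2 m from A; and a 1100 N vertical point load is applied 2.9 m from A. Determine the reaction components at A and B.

ΣM about A: B_y·8.5 − 2800·6.8 − 1200·2.2 − 1100·2.9 = 0 → B_y = 24870/8.5 = 2925.88 ≈ 2926 N.
ΣF_y = 0: A_y + 2925.88 − 2800 − 1200 − 1100 = 0 → A_y = 2174 N.
ΣF_x = 0: A_x + 450 = 0 → A_x = -450.0 N.

A_x = -450.0 N, A_y = 2174 N, B_y = 2926 N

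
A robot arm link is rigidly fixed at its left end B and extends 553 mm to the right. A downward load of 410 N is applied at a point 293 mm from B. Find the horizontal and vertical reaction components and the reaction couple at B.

B_x = 0, B_y = 410.0 N, M_B = 120100 N·mm

ΣF_x = 0: B_x = 0.
ΣF_y = 0: B_y − 410 = 0 → B_y = 410.0 N.
ΣM about B: M_B − 410·293 = 0 → M_B = 120100 N·mm.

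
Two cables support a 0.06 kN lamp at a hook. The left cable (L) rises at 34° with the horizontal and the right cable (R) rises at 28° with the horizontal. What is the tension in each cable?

ΣF_x = 0: −T_L·cos34° + T_R·cos28° = 0 → T_R = 0.938943·T_L.
ΣF_y = 0: T_L·sin34° + T_R·sin28° = 0.06.
Substitute: T_L·(0.559193 + 0.938943·0.469472) = 0.06 → T_L = 0.06000 kN.
Then T_R = 0.938943 × 0.06 = 0.05634 kN.

T_L = 0.06000 kN, T_R = 0.05634 kN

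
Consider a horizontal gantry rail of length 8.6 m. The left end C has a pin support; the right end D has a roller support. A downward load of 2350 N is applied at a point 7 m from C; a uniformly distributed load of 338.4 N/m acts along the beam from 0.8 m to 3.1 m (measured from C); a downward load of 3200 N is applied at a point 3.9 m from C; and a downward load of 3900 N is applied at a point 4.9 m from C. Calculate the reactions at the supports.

Resultant of the distributed load: 338.4 × 2.3 = 778.32 N at 1.95 m from C.
Moments about C: D_y·8.6 − 2350·7 − (338.4·2.3)·1.95 − 3200·3.9 − 3900·4.9 = 0 → D_y = 49557.724/8.6 = 5762.53 ≈ 5763 N.
ΣF_y = 0: C_y + 5762.53 − 2350 − 338.4·2.3 − 3200 − 3900 = 0 → C_y = 4466 N.
ΣF_x = 0: no horizontal applied forces, so C_x = 0.

C_x = 0, C_y = 4466 N, D_y = 5763 N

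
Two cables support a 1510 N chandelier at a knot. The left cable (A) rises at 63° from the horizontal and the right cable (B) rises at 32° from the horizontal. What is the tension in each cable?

T_A = 1285 N, T_B = 688.1 N

ΣF_x = 0: −T_A·cos63° + T_B·cos32° = 0 → T_B = 0.535336·T_A.
ΣF_y = 0: T_A·sin63° + T_B·sin32° = 1510.
Substitute: T_A·(0.891007 + 0.535336·0.529919) = 1510 → T_A = 1285.44 ≈ 1285 N.
Then T_B = 0.535336 × 1285.44 = 688.1 N.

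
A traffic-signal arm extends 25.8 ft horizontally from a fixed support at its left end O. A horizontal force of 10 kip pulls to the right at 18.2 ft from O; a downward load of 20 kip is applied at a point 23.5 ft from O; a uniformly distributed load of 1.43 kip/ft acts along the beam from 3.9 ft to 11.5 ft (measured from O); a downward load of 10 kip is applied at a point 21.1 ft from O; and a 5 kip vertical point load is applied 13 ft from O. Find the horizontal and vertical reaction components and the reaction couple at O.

Resultant of the distributed load: 1.43 × 7.6 = 10.868 kip at 7.7 ft from O.
ΣF_x = 0: O_x + 10 = 0 → O_x = -10.00 kip.
ΣF_y = 0: O_y − 20 − 1.43·7.6 − 10 − 5 = 0 → O_y = 45.87 kip.
ΣM about O: M_O − 20·23.5 − (1.43·7.6)·7.7 − 10·21.1 − 5·13 = 0 → M_O = 829.7 kip·ft.

O_x = -10.00 kip, O_y = 45.87 kip, M_O = 829.7 kip·ft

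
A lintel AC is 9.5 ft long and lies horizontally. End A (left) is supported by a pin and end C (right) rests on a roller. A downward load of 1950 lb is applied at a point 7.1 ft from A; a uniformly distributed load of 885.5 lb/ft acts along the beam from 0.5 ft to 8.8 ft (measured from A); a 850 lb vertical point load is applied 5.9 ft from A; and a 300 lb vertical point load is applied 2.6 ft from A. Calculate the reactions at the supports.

Resultant of the distributed load: 885.5 × 8.3 = 7349.65 lb at 4.65 ft from A.
Moments about A: C_y·9.5 − 1950·7.1 − (885.5·8.3)·4.65 − 850·5.9 − 300·2.6 = 0 → C_y = 53815.8725/9.5 = 5664.83 ≈ 5665 lb.
ΣF_y = 0: A_y + 5664.83 − 1950 − 885.5·8.3 − 850 − 300 = 0 → A_y = 4785 lb.
ΣF_x = 0: no horizontal applied forces, so A_x = 0.

A_x = 0, A_y = 4785 lb, C_y = 5665 lb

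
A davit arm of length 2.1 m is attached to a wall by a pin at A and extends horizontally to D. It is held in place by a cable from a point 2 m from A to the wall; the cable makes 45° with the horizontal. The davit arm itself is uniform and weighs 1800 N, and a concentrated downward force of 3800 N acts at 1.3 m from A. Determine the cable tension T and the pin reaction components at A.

T = 4830 N, A_x = 3415 N, A_y = 2185 N

ΣM about A: T·sin45°·2 − 1800·1.05 − 3800·1.3 = 0 → T = 6830/(2·0.707107) = 4829.54 ≈ 4830 N.
ΣF_x = 0: A_x − T·cos45° = 0 → A_x = 4829.54 × 0.707107 = 3415 N.
ΣF_y = 0: A_y + T·sin45° − 1800 − 3800 = 0 → A_y = 5600 − 4829.54 × 0.707107 = 2185 N.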